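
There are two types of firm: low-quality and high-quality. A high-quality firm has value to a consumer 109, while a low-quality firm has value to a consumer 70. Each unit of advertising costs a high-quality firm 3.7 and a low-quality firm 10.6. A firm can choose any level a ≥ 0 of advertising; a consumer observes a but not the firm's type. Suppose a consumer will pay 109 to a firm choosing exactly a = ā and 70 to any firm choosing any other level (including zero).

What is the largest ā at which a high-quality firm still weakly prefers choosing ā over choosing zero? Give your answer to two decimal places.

Choosing ā yields the high-quality type 109 − 3.7·ā; choosing zero yields 70.
The high-quality type is indifferent at 109 − 3.7·ā = 70, i.e. ā = (109 − 70) / 3.7 ≈ 10.54.
For any ā above 10.54 the high-quality type would rather pool at zero, so separation collapses.

10.54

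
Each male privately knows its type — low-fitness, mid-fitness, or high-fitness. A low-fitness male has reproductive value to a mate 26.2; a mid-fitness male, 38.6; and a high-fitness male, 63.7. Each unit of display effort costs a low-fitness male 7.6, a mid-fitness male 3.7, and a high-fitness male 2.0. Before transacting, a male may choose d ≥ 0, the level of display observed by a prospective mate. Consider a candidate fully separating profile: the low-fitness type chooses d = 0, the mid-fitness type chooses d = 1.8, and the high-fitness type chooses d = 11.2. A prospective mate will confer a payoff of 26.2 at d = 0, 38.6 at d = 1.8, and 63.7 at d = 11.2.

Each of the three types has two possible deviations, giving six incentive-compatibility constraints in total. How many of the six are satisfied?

Low-fitness (own payoff 26.2): to d=1.8 gives 38.6 − 7.6×1.8 = 24.92 → no gain ✓; to d=11.2 gives 63.7 − 7.6×11.2 = -21.42 → no gain ✓.
Mid-fitness (own payoff 38.6 − 3.7×1.8 = 31.94): to d=0 gives 26.2 → no gain ✓; to d=11.2 gives 63.7 − 3.7×11.2 = 22.26 → no gain ✓.
High-fitness (own payoff 63.7 − 2.0×11.2 = 41.3): to d=0 gives 26.2 → no gain ✓; to d=1.8 gives 38.6 − 2.0×1.8 = 35 → no gain ✓.
6 of the 6 constraints hold; this profile is a separating equilibrium.

6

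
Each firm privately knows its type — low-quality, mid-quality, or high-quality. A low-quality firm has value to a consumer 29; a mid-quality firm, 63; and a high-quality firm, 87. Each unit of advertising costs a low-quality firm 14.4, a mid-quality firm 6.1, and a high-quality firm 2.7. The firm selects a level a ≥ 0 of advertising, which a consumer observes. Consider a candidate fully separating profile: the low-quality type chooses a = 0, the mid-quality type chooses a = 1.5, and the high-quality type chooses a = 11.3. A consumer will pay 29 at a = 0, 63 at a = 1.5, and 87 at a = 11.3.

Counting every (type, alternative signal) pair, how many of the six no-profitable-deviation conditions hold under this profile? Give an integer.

Low-quality (own payoff 29): to a=1.5 gives 63 − 14.4×1.5 = 41.4 → profitable ✗; to a=11.3 gives 87 − 14.4×11.3 = -75.72 → no gain ✓.
High-quality (own payoff 87 − 2.7×11.3 = 56.49): to a=0 gives 29 → no gain ✓; to a=1.5 gives 63 − 2.7×1.5 = 58.95 → profitable ✗.
Mid-quality (own payoff 63 − 6.1×1.5 = 53.85): to a=0 gives 29 → no gain ✓; to a=11.3 gives 87 − 6.1×11.3 = 18.07 → no gain ✓.
4 of the 6 constraints hold; not an equilibrium.

4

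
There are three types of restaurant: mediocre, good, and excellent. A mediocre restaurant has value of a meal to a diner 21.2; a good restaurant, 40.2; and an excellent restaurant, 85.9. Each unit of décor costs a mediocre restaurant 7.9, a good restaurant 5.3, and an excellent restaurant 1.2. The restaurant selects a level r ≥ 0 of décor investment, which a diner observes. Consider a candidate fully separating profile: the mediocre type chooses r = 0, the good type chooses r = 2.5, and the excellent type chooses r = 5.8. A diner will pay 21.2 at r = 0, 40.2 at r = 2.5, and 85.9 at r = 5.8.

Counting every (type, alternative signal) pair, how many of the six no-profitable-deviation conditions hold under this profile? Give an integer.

Good (own payoff 40.2 − 5.3×2.5 = 26.95): to r=0 gives 21.2 → no gain ✓; to r=5.8 gives 85.9 − 5.3×5.8 = 55.16 → profitable ✗.
Mediocre (own payoff 21.2): to r=2.5 gives 40.2 − 7.9×2.5 = 20.45 → no gain ✓; to r=5.8 gives 85.9 − 7.9×5.8 = 40.08 → profitable ✗.
Excellent (own payoff 85.9 − 1.2×5.8 = 78.94): to r=0 gives 21.2 → no gain ✓; to r=2.5 gives 40.2 − 1.2×2.5 = 37.2 → no gain ✓.
4 of the 6 constraints hold; not an equilibrium.

4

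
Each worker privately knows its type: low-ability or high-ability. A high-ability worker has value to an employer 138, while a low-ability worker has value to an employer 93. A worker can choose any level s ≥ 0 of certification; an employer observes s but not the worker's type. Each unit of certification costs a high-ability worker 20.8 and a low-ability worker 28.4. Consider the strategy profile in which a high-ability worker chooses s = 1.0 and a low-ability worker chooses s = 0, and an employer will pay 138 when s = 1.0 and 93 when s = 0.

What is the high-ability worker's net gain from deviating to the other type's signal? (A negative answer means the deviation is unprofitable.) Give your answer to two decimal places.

Playing s = 1.0 the high-ability worker receives 138 − 20.8 × 1.0 = 117.2.
Deviating to s = 0 yields 93 instead.
Gain from deviating: 93 − 117.2 = -24.20.
The gain is negative, so the high-ability type's incentive-compatibility constraint is satisfied.

-24.20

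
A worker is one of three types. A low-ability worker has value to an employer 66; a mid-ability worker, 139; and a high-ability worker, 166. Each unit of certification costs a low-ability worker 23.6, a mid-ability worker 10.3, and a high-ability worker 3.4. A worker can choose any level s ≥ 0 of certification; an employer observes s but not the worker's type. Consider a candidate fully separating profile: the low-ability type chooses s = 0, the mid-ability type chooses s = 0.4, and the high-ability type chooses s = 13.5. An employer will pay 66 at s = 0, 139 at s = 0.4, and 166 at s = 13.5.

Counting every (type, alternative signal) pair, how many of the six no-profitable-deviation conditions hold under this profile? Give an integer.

High-ability (own payoff 166 − 3.4×13.5 = 120.1): to s=0 gives 66 → no gain ✓; to s=0.4 gives 139 − 3.4×0.4 = 137.64 → profitable ✗.
Low-ability (own payoff 66): to s=0.4 gives 139 − 23.6×0.4 = 129.56 → profitable ✗; to s=13.5 gives 166 − 23.6×13.5 = -152.6 → no gain ✓.
Mid-ability (own payoff 139 − 10.3×0.4 = 134.88): to s=0 gives 66 → no gain ✓; to s=13.5 gives 166 − 10.3×13.5 = 26.95 → no gain ✓.
4 of the 6 constraints hold; not an equilibrium.

4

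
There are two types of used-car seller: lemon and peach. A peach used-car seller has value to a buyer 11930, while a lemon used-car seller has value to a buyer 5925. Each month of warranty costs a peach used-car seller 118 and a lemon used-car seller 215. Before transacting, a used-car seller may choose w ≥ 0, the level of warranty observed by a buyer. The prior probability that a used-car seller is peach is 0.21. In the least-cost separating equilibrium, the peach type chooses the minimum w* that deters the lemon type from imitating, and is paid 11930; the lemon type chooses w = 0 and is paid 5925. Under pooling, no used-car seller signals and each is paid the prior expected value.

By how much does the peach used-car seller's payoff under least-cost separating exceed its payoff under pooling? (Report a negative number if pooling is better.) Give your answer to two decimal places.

1448.18

Least-cost separating signal: w* solves 5925 = 11930 − 215·w*, so w* = (11930 − 5925)/215 ≈ 27.9302.
Peach type's separating payoff: 11930 − 118 × w* = 11930 − 118 × (11930 − 5925)/215 = 11930 − 708590/215 ≈ 8634.2326.
Pooling payoff: 0.21 × 11930 + 0.79 × 5925 = 7186.05.
Difference: 8634.2326 − 7186.05 = 1448.1826, i.e. 1448.18 to two decimal places.
The peach type prefers to separate.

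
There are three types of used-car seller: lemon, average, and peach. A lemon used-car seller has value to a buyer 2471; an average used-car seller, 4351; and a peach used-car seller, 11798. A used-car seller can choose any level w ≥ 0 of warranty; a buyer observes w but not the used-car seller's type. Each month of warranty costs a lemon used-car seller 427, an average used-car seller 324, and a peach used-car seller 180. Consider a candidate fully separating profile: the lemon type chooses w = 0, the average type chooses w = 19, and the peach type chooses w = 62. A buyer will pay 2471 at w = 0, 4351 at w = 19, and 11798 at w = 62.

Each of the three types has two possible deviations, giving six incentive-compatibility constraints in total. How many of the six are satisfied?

Average (own payoff 4351 − 324×19 = -1805): to w=0 gives 2471 → profitable ✗; to w=62 gives 11798 − 324×62 = -8290 → no gain ✓.
Lemon (own payoff 2471): to w=19 gives 4351 − 427×19 = -3762 → no gain ✓; to w=62 gives 11798 − 427×62 = -14676 → no gain ✓.
Peach (own payoff 11798 − 180×62 = 638): to w=0 gives 2471 → profitable ✗; to w=19 gives 4351 − 180×19 = 931 → profitable ✗.
3 of the 6 constraints hold; not an equilibrium.

3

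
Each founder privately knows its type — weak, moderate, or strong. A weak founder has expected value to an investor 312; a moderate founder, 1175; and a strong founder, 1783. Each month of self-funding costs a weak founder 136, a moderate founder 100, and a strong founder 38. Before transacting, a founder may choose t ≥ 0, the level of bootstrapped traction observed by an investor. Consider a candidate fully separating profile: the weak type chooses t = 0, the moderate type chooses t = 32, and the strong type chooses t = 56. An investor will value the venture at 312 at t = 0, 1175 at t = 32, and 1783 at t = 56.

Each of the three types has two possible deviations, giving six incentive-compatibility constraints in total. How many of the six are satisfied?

Weak (own payoff 312): to t=32 gives 1175 − 136×32 = -3177 → no gain ✓; to t=56 gives 1783 − 136×56 = -5833 → no gain ✓.
Moderate (own payoff 1175 − 100×32 = -2025): to t=0 gives 312 → profitable ✗; to t=56 gives 1783 − 100×56 = -3817 → no gain ✓.
Strong (own payoff 1783 − 38×56 = -345): to t=0 gives 312 → profitable ✗; to t=32 gives 1175 − 38×32 = -41 → profitable ✗.
3 of the 6 constraints hold; not an equilibrium.

3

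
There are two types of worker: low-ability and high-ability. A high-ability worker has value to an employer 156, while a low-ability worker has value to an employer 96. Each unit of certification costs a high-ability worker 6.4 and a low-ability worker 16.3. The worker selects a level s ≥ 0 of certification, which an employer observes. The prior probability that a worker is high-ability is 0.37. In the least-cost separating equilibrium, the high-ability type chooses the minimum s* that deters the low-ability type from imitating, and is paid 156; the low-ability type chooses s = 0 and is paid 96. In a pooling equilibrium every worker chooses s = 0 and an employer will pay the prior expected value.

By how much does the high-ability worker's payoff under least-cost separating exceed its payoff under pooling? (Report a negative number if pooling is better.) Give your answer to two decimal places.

14.24

Least-cost separating signal: s* solves 96 = 156 − 16.3·s*, so s* = (156 − 96)/16.3 ≈ 3.6810.
High-ability type's separating payoff: 156 − 6.4 × s* = 156 − 6.4 × (156 − 96)/16.3 = 156 − 384/16.3 ≈ 132.4417.
Pooling payoff: 0.37 × 156 + 0.63 × 96 = 118.2.
Difference: 132.4417 − 118.2 = 14.2417, i.e. 14.24 to two decimal places.
The high-ability type prefers to separate.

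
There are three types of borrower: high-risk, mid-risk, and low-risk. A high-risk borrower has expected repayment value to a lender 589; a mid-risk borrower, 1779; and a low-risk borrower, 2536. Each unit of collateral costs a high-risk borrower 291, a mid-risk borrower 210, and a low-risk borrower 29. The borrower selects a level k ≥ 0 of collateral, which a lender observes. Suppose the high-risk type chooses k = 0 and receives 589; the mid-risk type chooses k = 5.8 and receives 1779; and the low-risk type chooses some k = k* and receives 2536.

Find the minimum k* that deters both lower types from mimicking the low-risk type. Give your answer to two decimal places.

Mid-risk type (on-path payoff 1779 − 210×5.8 = 561) won't mimic when 561 ≥ 2536 − 210·k*, i.e. k* ≥ 9.40.
High-risk type (on-path payoff 589) won't mimic when 589 ≥ 2536 − 291·k*, i.e. k* ≥ 6.69.
Both must hold, so k* = max(6.69, 9.40) = 9.40. The mid-risk type's constraint binds.

9.40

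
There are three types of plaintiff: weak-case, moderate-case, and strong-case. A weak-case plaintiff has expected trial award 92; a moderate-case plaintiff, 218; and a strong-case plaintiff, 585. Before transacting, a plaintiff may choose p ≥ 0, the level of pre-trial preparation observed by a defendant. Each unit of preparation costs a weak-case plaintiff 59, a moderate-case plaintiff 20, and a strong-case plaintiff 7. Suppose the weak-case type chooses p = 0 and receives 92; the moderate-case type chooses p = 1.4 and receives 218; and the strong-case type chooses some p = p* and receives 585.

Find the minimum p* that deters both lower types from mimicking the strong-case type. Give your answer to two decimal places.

19.75

Weak-case type (on-path payoff 92) won't mimic when 92 ≥ 585 − 59·p*, i.e. p* ≥ 8.36.
Moderate-case type (on-path payoff 218 − 20×1.4 = 190) won't mimic when 190 ≥ 585 − 20·p*, i.e. p* ≥ 19.75.
Both must hold, so p* = max(8.36, 19.75) = 19.75. The moderate-case type's constraint binds.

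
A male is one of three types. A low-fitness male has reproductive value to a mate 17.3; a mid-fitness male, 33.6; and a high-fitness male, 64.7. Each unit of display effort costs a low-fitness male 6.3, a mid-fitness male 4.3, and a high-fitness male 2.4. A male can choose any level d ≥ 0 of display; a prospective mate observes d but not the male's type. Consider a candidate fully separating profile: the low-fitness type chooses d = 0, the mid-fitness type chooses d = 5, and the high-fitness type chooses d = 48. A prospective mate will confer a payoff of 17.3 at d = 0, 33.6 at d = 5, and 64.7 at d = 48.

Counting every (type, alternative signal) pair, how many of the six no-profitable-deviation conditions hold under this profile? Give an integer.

Mid-fitness (own payoff 33.6 − 4.3×5 = 12.1): to d=0 gives 17.3 → profitable ✗; to d=48 gives 64.7 − 4.3×48 = -141.7 → no gain ✓.
High-fitness (own payoff 64.7 − 2.4×48 = -50.5): to d=0 gives 17.3 → profitable ✗; to d=5 gives 33.6 − 2.4×5 = 21.6 → profitable ✗.
Low-fitness (own payoff 17.3): to d=5 gives 33.6 − 6.3×5 = 2.1 → no gain ✓; to d=48 gives 64.7 − 6.3×48 = -237.7 → no gain ✓.
3 of the 6 constraints hold; not an equilibrium.

3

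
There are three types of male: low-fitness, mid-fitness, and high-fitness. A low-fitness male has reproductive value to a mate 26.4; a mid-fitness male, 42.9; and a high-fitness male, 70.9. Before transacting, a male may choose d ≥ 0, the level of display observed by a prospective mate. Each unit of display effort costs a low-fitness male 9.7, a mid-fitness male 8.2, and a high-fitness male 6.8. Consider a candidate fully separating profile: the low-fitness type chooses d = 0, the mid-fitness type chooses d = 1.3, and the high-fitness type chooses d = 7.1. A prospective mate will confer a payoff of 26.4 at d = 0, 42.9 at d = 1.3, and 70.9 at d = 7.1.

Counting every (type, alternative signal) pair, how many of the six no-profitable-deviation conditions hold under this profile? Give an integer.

3

High-fitness (own payoff 70.9 − 6.8×7.1 = 22.62): to d=0 gives 26.4 → profitable ✗; to d=1.3 gives 42.9 − 6.8×1.3 = 34.06 → profitable ✗.
Mid-fitness (own payoff 42.9 − 8.2×1.3 = 32.24): to d=0 gives 26.4 → no gain ✓; to d=7.1 gives 70.9 − 8.2×7.1 = 12.68 → no gain ✓.
Low-fitness (own payoff 26.4): to d=1.3 gives 42.9 − 9.7×1.3 = 30.29 → profitable ✗; to d=7.1 gives 70.9 − 9.7×7.1 = 2.03 → no gain ✓.
3 of the 6 constraints hold; not an equilibrium.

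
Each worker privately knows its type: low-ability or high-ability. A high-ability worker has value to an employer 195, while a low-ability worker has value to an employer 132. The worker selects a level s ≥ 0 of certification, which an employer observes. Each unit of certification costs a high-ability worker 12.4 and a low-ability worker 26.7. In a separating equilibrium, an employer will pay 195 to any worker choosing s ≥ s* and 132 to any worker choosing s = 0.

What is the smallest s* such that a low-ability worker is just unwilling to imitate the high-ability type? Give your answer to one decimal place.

A low-ability worker choosing s = 0 receives 132.
Imitating at s* instead would pay 195 at cost 26.7·s*, netting 195 − 26.7·s*.
Indifference: 132 = 195 − 26.7·s*, so s* = (195 − 132) / 26.7 ≈ 2.4.
This is the low-ability type's binding incentive-compatibility constraint; any s ≥ 2.4 sustains separation on that side.

2.4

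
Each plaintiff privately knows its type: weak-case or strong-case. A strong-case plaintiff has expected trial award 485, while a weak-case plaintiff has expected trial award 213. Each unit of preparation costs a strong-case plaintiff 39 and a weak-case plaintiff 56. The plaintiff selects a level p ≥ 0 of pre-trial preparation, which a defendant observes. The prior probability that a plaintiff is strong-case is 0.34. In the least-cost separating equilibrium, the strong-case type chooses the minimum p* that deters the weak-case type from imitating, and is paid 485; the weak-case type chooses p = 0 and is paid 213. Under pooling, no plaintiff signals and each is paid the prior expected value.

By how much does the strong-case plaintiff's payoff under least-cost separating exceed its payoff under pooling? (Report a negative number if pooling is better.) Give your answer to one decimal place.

-9.9

Least-cost separating signal: p* solves 213 = 485 − 56·p*, so p* = (485 − 213)/56 ≈ 4.8571.
Strong-case type's separating payoff: 485 − 39 × p* = 485 − 39 × (485 − 213)/56 = 485 − 10608/56 ≈ 295.571.
Pooling payoff: 0.34 × 485 + 0.66 × 213 = 305.48.
Difference: 295.571 − 305.48 = -9.909, i.e. -9.9 to one decimal place.
The strong-case type would prefer the pooling outcome.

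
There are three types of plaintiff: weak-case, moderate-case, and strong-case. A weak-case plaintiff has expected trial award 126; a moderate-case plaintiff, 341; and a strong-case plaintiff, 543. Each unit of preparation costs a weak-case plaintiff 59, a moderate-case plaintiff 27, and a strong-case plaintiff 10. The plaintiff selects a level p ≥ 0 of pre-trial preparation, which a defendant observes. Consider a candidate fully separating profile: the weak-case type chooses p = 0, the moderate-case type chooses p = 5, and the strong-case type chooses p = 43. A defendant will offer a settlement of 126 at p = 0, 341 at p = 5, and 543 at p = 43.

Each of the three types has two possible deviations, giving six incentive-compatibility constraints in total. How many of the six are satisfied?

4

Weak-case (own payoff 126): to p=5 gives 341 − 59×5 = 46 → no gain ✓; to p=43 gives 543 − 59×43 = -1994 → no gain ✓.
Strong-case (own payoff 543 − 10×43 = 113): to p=0 gives 126 → profitable ✗; to p=5 gives 341 − 10×5 = 291 → profitable ✗.
Moderate-case (own payoff 341 − 27×5 = 206): to p=0 gives 126 → no gain ✓; to p=43 gives 543 − 27×43 = -618 → no gain ✓.
4 of the 6 constraints hold; not an equilibrium.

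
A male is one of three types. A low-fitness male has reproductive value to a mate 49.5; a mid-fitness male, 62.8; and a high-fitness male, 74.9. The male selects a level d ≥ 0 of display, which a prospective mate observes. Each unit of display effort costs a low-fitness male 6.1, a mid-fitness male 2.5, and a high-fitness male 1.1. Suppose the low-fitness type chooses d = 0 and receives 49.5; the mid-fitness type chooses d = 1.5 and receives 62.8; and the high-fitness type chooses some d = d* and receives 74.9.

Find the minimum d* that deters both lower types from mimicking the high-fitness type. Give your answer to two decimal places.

Low-fitness type (on-path payoff 49.5) won't mimic when 49.5 ≥ 74.9 − 6.1·d*, i.e. d* ≥ 4.16.
Mid-fitness type (on-path payoff 62.8 − 2.5×1.5 = 59.05) won't mimic when 59.05 ≥ 74.9 − 2.5·d*, i.e. d* ≥ 6.34.
Both must hold, so d* = max(4.16, 6.34) = 6.34. The mid-fitness type's constraint binds.

6.34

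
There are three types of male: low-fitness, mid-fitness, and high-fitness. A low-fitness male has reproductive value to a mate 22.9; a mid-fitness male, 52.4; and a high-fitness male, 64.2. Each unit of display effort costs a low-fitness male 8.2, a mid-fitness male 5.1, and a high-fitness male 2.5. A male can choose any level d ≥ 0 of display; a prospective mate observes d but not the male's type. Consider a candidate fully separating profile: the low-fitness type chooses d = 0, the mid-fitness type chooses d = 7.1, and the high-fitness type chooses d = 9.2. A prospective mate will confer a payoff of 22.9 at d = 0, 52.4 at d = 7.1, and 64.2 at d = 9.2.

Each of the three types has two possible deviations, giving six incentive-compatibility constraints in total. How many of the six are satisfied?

4

High-fitness (own payoff 64.2 − 2.5×9.2 = 41.2): to d=0 gives 22.9 → no gain ✓; to d=7.1 gives 52.4 − 2.5×7.1 = 34.65 → no gain ✓.
Low-fitness (own payoff 22.9): to d=7.1 gives 52.4 − 8.2×7.1 = -5.82 → no gain ✓; to d=9.2 gives 64.2 − 8.2×9.2 = -11.24 → no gain ✓.
Mid-fitness (own payoff 52.4 − 5.1×7.1 = 16.19): to d=0 gives 22.9 → profitable ✗; to d=9.2 gives 64.2 − 5.1×9.2 = 17.28 → profitable ✗.
4 of the 6 constraints hold; not an equilibrium.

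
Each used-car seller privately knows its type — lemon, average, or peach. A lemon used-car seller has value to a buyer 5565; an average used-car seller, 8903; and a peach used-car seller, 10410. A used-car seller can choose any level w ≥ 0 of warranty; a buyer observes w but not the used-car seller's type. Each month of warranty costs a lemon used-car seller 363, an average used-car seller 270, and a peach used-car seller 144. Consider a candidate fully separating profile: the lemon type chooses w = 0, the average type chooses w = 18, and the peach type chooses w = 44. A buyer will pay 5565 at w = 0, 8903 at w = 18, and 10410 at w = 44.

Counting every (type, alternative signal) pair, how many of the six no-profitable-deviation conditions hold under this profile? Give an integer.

Average (own payoff 8903 − 270×18 = 4043): to w=0 gives 5565 → profitable ✗; to w=44 gives 10410 − 270×44 = -1470 → no gain ✓.
Peach (own payoff 10410 − 144×44 = 4074): to w=0 gives 5565 → profitable ✗; to w=18 gives 8903 − 144×18 = 6311 → profitable ✗.
Lemon (own payoff 5565): to w=18 gives 8903 − 363×18 = 2369 → no gain ✓; to w=44 gives 10410 − 363×44 = -5562 → no gain ✓.
3 of the 6 constraints hold; not an equilibrium.

3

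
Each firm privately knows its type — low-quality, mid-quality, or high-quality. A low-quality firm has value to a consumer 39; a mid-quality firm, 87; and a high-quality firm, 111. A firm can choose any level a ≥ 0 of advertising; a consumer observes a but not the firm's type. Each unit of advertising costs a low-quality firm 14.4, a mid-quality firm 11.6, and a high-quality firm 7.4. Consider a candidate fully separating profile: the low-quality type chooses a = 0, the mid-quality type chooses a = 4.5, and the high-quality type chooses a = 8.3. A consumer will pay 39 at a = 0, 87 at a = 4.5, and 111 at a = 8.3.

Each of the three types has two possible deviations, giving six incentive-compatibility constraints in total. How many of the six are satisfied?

4

High-quality (own payoff 111 − 7.4×8.3 = 49.58): to a=0 gives 39 → no gain ✓; to a=4.5 gives 87 − 7.4×4.5 = 53.7 → profitable ✗.
Mid-quality (own payoff 87 − 11.6×4.5 = 34.8): to a=0 gives 39 → profitable ✗; to a=8.3 gives 111 − 11.6×8.3 = 14.72 → no gain ✓.
Low-quality (own payoff 39): to a=4.5 gives 87 − 14.4×4.5 = 22.2 → no gain ✓; to a=8.3 gives 111 − 14.4×8.3 = -8.52 → no gain ✓.
4 of the 6 constraints hold; not an equilibrium.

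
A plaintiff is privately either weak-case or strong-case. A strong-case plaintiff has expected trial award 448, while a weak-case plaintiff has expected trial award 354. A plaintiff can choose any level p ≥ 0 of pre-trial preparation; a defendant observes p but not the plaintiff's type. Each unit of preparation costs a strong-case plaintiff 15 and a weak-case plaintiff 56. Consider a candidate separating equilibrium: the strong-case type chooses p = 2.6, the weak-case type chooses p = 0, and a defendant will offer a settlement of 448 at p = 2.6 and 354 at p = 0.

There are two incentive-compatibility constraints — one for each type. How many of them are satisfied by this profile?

Weak-case type: stay at 0 → 354; mimic → 448 − 56 × 2.6 = 302.4. IC holds (354 ≥ 302.4).
Strong-case type: signal → 448 − 15 × 2.6 = 409; deviate to 0 → 354. IC holds (409 ≥ 354).
2 of 2 constraints hold, so this is a separating equilibrium.

2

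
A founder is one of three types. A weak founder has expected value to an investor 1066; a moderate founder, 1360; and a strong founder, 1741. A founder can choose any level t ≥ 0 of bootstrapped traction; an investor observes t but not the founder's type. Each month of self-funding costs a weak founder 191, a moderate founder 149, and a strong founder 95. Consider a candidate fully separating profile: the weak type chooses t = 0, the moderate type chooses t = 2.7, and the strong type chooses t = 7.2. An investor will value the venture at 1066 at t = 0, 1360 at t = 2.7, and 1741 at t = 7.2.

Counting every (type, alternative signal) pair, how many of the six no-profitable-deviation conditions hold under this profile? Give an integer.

3

Moderate (own payoff 1360 − 149×2.7 = 957.7): to t=0 gives 1066 → profitable ✗; to t=7.2 gives 1741 − 149×7.2 = 668.2 → no gain ✓.
Weak (own payoff 1066): to t=2.7 gives 1360 − 191×2.7 = 844.3 → no gain ✓; to t=7.2 gives 1741 − 191×7.2 = 365.8 → no gain ✓.
Strong (own payoff 1741 − 95×7.2 = 1057): to t=0 gives 1066 → profitable ✗; to t=2.7 gives 1360 − 95×2.7 = 1103.5 → profitable ✗.
3 of the 6 constraints hold; not an equilibrium.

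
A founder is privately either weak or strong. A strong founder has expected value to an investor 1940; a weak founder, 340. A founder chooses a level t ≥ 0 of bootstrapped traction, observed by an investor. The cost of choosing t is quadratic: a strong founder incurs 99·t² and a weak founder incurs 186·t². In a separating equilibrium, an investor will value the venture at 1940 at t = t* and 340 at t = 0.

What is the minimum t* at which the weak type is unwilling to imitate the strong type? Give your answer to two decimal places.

2.93

The weak type at t = 0 receives 340; imitating at t* yields 1940 − 186·t*².
Indifference: 340 = 1940 − 186·t*², so t*² = (1940 − 340) / 186 ≈ 8.6022.
t* = √8.6022 ≈ 2.93.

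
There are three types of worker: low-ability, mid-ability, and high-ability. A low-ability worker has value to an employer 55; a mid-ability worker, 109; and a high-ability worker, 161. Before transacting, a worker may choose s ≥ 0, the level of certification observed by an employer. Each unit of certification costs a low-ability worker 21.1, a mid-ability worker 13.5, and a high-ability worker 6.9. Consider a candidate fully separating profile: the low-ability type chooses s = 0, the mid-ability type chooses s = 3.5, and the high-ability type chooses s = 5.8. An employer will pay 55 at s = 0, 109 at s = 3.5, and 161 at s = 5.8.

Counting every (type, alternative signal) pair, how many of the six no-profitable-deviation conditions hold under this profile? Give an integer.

Low-ability (own payoff 55): to s=3.5 gives 109 − 21.1×3.5 = 35.15 → no gain ✓; to s=5.8 gives 161 − 21.1×5.8 = 38.62 → no gain ✓.
High-ability (own payoff 161 − 6.9×5.8 = 120.98): to s=0 gives 55 → no gain ✓; to s=3.5 gives 109 − 6.9×3.5 = 84.85 → no gain ✓.
Mid-ability (own payoff 109 − 13.5×3.5 = 61.75): to s=0 gives 55 → no gain ✓; to s=5.8 gives 161 − 13.5×5.8 = 82.7 → profitable ✗.
5 of the 6 constraints hold; not an equilibrium.

5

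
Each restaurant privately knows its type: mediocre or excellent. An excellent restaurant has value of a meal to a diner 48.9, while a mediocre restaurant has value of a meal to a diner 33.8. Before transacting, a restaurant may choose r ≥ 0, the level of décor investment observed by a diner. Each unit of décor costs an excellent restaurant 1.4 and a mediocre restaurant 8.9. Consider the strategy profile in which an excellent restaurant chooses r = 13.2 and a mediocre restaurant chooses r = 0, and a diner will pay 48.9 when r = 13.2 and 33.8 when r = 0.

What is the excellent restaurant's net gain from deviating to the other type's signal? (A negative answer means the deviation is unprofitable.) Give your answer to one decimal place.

Playing r = 13.2 the excellent restaurant receives 48.9 − 1.4 × 13.2 = 30.42.
Deviating to r = 0 yields 33.8 instead.
Gain from deviating: 33.8 − 30.42 = 3.38, i.e. 3.4 to one decimal place.
The gain is positive, so the excellent type's incentive-compatibility constraint is violated — this profile is not a separating equilibrium.

3.4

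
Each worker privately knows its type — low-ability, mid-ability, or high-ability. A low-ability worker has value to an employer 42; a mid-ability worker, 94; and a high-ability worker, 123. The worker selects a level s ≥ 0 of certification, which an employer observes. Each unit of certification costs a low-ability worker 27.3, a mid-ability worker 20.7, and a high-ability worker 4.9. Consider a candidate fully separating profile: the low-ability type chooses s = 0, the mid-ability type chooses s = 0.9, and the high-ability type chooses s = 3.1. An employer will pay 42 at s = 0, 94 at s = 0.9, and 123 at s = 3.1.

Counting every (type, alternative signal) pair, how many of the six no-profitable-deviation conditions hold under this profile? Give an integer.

5

High-ability (own payoff 123 − 4.9×3.1 = 107.81): to s=0 gives 42 → no gain ✓; to s=0.9 gives 94 − 4.9×0.9 = 89.59 → no gain ✓.
Low-ability (own payoff 42): to s=0.9 gives 94 − 27.3×0.9 = 69.43 → profitable ✗; to s=3.1 gives 123 − 27.3×3.1 = 38.37 → no gain ✓.
Mid-ability (own payoff 94 − 20.7×0.9 = 75.37): to s=0 gives 42 → no gain ✓; to s=3.1 gives 123 − 20.7×3.1 = 58.83 → no gain ✓.
5 of the 6 constraints hold; not an equilibrium.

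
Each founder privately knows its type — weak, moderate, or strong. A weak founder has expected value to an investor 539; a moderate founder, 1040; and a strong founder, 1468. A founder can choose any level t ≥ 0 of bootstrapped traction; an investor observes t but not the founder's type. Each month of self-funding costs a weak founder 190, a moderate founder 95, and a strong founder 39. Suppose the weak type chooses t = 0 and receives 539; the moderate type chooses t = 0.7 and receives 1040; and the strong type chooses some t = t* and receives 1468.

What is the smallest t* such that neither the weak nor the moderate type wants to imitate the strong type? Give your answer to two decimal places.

5.21

Weak type (on-path payoff 539) won't mimic when 539 ≥ 1468 − 190·t*, i.e. t* ≥ 4.89.
Moderate type (on-path payoff 1040 − 95×0.7 = 973.5) won't mimic when 973.5 ≥ 1468 − 95·t*, i.e. t* ≥ 5.21.
Both must hold, so t* = max(4.89, 5.21) = 5.21. The moderate type's constraint binds.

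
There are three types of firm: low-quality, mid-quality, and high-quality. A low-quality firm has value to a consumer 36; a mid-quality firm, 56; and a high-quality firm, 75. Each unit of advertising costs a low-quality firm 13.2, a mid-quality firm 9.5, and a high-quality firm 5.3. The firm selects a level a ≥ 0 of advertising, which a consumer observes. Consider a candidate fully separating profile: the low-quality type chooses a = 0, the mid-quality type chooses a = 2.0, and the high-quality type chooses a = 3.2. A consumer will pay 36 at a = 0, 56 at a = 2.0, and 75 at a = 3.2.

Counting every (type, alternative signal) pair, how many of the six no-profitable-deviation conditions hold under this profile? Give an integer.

Low-quality (own payoff 36): to a=2.0 gives 56 − 13.2×2.0 = 29.6 → no gain ✓; to a=3.2 gives 75 − 13.2×3.2 = 32.76 → no gain ✓.
Mid-quality (own payoff 56 − 9.5×2.0 = 37): to a=0 gives 36 → no gain ✓; to a=3.2 gives 75 − 9.5×3.2 = 44.6 → profitable ✗.
High-quality (own payoff 75 − 5.3×3.2 = 58.04): to a=0 gives 36 → no gain ✓; to a=2.0 gives 56 − 5.3×2.0 = 45.4 → no gain ✓.
5 of the 6 constraints hold; not an equilibrium.

5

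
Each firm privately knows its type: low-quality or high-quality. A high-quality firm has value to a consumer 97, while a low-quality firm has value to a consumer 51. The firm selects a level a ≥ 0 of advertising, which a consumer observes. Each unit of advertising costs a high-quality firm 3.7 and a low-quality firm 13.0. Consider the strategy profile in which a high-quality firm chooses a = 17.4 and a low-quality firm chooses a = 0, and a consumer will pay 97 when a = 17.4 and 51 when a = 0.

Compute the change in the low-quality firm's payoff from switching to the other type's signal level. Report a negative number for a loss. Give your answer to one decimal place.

Playing a = 0 the low-quality firm receives 51.
Deviating to a = 17.4 brings payment 97 at cost 13.0 × 17.4 = 226.2, netting -129.2.
Gain from deviating: -129.2 − 51 = -180.2.
The gain is negative, so the low-quality type's incentive-compatibility constraint is satisfied.

-180.2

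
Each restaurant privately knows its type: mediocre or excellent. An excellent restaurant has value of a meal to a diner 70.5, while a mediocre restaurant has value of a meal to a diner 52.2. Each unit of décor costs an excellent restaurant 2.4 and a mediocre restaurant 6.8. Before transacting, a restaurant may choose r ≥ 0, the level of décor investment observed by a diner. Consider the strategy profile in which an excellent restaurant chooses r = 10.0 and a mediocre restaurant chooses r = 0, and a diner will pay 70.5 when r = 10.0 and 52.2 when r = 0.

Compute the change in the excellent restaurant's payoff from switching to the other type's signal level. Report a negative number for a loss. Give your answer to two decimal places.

Playing r = 10.0 the excellent restaurant receives 70.5 − 2.4 × 10.0 = 46.5.
Deviating to r = 0 yields 52.2 instead.
Gain from deviating: 52.2 − 46.5 = 5.70.
The gain is positive, so the excellent type's incentive-compatibility constraint is violated — this profile is not a separating equilibrium.

5.70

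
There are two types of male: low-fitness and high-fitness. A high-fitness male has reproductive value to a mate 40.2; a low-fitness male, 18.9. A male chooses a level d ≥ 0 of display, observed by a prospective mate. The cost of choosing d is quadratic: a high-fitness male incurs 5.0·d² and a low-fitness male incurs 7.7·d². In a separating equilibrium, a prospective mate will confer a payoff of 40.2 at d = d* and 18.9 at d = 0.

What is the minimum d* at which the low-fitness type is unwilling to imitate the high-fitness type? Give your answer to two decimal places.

1.66

The low-fitness type at d = 0 receives 18.9; imitating at d* yields 40.2 − 7.7·d*².
Indifference: 18.9 = 40.2 − 7.7·d*², so d*² = (40.2 − 18.9) / 7.7 ≈ 2.7662.
d* = √2.7662 ≈ 1.66.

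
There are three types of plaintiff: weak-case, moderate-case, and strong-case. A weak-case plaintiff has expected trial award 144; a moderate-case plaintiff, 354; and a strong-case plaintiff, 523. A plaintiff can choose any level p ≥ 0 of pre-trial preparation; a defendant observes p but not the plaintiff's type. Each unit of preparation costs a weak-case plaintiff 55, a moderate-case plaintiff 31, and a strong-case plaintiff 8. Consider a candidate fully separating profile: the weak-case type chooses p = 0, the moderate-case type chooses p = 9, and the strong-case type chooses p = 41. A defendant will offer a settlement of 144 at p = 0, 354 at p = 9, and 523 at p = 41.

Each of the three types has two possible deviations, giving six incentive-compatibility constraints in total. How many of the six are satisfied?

Strong-case (own payoff 523 − 8×41 = 195): to p=0 gives 144 → no gain ✓; to p=9 gives 354 − 8×9 = 282 → profitable ✗.
Moderate-case (own payoff 354 − 31×9 = 75): to p=0 gives 144 → profitable ✗; to p=41 gives 523 − 31×41 = -748 → no gain ✓.
Weak-case (own payoff 144): to p=9 gives 354 − 55×9 = -141 → no gain ✓; to p=41 gives 523 − 55×41 = -1732 → no gain ✓.
4 of the 6 constraints hold; not an equilibrium.

4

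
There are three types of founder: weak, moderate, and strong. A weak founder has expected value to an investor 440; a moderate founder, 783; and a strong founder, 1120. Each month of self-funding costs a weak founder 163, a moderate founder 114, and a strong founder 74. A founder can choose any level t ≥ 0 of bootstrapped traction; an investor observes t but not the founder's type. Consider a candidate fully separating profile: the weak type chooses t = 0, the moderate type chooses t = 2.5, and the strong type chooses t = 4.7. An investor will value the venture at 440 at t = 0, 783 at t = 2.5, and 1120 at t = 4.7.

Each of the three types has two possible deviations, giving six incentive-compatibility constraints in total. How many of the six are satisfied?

Weak (own payoff 440): to t=2.5 gives 783 − 163×2.5 = 375.5 → no gain ✓; to t=4.7 gives 1120 − 163×4.7 = 353.9 → no gain ✓.
Strong (own payoff 1120 − 74×4.7 = 772.2): to t=0 gives 440 → no gain ✓; to t=2.5 gives 783 − 74×2.5 = 598 → no gain ✓.
Moderate (own payoff 783 − 114×2.5 = 498): to t=0 gives 440 → no gain ✓; to t=4.7 gives 1120 − 114×4.7 = 584.2 → profitable ✗.
5 of the 6 constraints hold; not an equilibrium.

5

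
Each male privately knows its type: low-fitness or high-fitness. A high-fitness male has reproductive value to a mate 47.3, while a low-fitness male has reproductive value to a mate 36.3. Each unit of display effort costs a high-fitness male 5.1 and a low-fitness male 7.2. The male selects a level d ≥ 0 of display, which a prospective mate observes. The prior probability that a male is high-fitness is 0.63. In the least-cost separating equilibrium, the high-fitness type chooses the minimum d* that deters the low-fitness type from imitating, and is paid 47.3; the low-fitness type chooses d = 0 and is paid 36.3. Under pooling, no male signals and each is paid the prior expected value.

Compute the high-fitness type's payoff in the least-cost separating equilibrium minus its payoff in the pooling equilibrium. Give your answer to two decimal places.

-3.72

Least-cost separating signal: d* solves 36.3 = 47.3 − 7.2·d*, so d* = (47.3 − 36.3)/7.2 ≈ 1.5278.
High-fitness type's separating payoff: 47.3 − 5.1 × d* = 47.3 − 5.1 × (47.3 − 36.3)/7.2 = 47.3 − 56.1/7.2 ≈ 39.5083.
Pooling payoff: 0.63 × 47.3 + 0.37 × 36.3 = 43.23.
Difference: 39.5083 − 43.23 = -3.7217, i.e. -3.72 to two decimal places.
The high-fitness type would prefer the pooling outcome.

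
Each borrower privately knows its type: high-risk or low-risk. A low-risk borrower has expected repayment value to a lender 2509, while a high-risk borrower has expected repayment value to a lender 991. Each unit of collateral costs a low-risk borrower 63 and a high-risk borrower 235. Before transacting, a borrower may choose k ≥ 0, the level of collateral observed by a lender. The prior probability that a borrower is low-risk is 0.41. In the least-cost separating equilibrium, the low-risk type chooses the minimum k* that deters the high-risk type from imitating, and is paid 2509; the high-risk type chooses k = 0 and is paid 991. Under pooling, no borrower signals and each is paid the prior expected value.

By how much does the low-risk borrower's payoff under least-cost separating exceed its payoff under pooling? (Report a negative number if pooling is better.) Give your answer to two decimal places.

488.67

Least-cost separating signal: k* solves 991 = 2509 − 235·k*, so k* = (2509 − 991)/235 ≈ 6.4596.
Low-risk type's separating payoff: 2509 − 63 × k* = 2509 − 63 × (2509 − 991)/235 = 2509 − 95634/235 ≈ 2102.0468.
Pooling payoff: 0.41 × 2509 + 0.59 × 991 = 1613.38.
Difference: 2102.0468 − 1613.38 = 488.6668, i.e. 488.67 to two decimal places.
The low-risk type prefers to separate.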